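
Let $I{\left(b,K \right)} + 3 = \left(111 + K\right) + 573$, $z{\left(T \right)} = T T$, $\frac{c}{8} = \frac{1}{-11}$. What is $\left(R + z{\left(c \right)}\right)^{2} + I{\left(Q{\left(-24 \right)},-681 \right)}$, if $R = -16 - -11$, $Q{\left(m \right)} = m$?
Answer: $\frac{292681}{14641} \approx 19.991$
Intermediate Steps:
$c = - \frac{8}{11}$ ($c = \frac{8}{-11} = 8 \left(- \frac{1}{11}\right) = - \frac{8}{11} \approx -0.72727$)
$z{\left(T \right)} = T^{2}$
$I{\left(b,K \right)} = 681 + K$ ($I{\left(b,K \right)} = -3 + \left(\left(111 + K\right) + 573\right) = -3 + \left(684 + K\right) = 681 + K$)
$R = -5$ ($R = -16 + 11 = -5$)
$\left(R + z{\left(c \right)}\right)^{2} + I{\left(Q{\left(-24 \right)},-681 \right)} = \left(-5 + \left(- \frac{8}{11}\right)^{2}\right)^{2} + \left(681 - 681\right) = \left(-5 + \frac{64}{121}\right)^{2} + 0 = \left(- \frac{541}{121}\right)^{2} + 0 = \frac{292681}{14641} + 0 = \frac{292681}{14641}$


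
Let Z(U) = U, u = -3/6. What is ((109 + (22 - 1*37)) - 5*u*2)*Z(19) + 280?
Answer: 2161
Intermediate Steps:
u = -½ (u = -3*⅙ = -½ ≈ -0.50000)
((109 + (22 - 1*37)) - 5*u*2)*Z(19) + 280 = ((109 + (22 - 1*37)) - 5*(-½)*2)*19 + 280 = ((109 + (22 - 37)) + (5/2)*2)*19 + 280 = ((109 - 15) + 5)*19 + 280 = (94 + 5)*19 + 280 = 99*19 + 280 = 1881 + 280 = 2161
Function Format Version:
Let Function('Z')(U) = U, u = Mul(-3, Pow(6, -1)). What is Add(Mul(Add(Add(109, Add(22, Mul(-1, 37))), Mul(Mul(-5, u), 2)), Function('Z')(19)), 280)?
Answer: 2161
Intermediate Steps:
u = Rational(-1, 2) (u = Mul(-3, Rational(1, 6)) = Rational(-1, 2) ≈ -0.50000)
Add(Mul(Add(Add(109, Add(22, Mul(-1, 37))), Mul(Mul(-5, u), 2)), Function('Z')(19)), 280) = Add(Mul(Add(Add(109, Add(22, Mul(-1, 37))), Mul(Mul(-5, Rational(-1, 2)), 2)), 19), 280) = Add(Mul(Add(Add(109, Add(22, -37)), Mul(Rational(5, 2), 2)), 19), 280) = Add(Mul(Add(Add(109, -15), 5), 19), 280) = Add(Mul(Add(94, 5), 19), 280) = Add(Mul(99, 19), 280) = Add(1881, 280) = 2161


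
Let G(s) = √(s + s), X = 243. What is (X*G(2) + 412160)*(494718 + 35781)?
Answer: 218908290354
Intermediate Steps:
G(s) = √2*√s (G(s) = √(2*s) = √2*√s)
(X*G(2) + 412160)*(494718 + 35781) = (243*(√2*√2) + 412160)*(494718 + 35781) = (243*2 + 412160)*530499 = (486 + 412160)*530499 = 412646*530499 = 218908290354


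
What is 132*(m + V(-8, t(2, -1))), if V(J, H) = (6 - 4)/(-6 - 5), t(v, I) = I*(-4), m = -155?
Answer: -20484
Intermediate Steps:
t(v, I) = -4*I
V(J, H) = -2/11 (V(J, H) = 2/(-11) = 2*(-1/11) = -2/11)
132*(m + V(-8, t(2, -1))) = 132*(-155 - 2/11) = 132*(-1707/11) = -20484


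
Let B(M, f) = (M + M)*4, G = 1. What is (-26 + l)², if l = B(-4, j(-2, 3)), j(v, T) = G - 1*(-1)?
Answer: 3364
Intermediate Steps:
j(v, T) = 2 (j(v, T) = 1 - 1*(-1) = 1 + 1 = 2)
B(M, f) = 8*M (B(M, f) = (2*M)*4 = 8*M)
l = -32 (l = 8*(-4) = -32)
(-26 + l)² = (-26 - 32)² = (-58)² = 3364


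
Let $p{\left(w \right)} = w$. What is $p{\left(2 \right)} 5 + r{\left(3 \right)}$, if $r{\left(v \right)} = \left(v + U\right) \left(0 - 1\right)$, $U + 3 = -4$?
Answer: $14$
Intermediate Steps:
$U = -7$ ($U = -3 - 4 = -7$)
$r{\left(v \right)} = 7 - v$ ($r{\left(v \right)} = \left(v - 7\right) \left(0 - 1\right) = \left(-7 + v\right) \left(-1\right) = 7 - v$)
$p{\left(2 \right)} 5 + r{\left(3 \right)} = 2 \cdot 5 + \left(7 - 3\right) = 10 + \left(7 - 3\right) = 10 + 4 = 14$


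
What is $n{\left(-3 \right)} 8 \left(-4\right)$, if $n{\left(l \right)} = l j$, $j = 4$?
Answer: $384$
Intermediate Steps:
$n{\left(l \right)} = 4 l$ ($n{\left(l \right)} = l 4 = 4 l$)
$n{\left(-3 \right)} 8 \left(-4\right) = 4 \left(-3\right) 8 \left(-4\right) = \left(-12\right) 8 \left(-4\right) = \left(-96\right) \left(-4\right) = 384$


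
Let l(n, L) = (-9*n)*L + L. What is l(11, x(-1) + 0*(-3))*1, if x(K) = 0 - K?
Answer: -98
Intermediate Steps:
x(K) = -K
l(n, L) = L - 9*L*n (l(n, L) = -9*L*n + L = L - 9*L*n)
l(11, x(-1) + 0*(-3))*1 = ((-1*(-1) + 0*(-3))*(1 - 9*11))*1 = ((1 + 0)*(1 - 99))*1 = (1*(-98))*1 = -98*1 = -98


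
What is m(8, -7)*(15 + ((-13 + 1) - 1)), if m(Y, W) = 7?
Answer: 14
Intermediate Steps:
m(8, -7)*(15 + ((-13 + 1) - 1)) = 7*(15 + ((-13 + 1) - 1)) = 7*(15 + (-12 - 1)) = 7*(15 - 13) = 7*2 = 14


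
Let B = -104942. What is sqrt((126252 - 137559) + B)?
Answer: I*sqrt(116249) ≈ 340.95*I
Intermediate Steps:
sqrt((126252 - 137559) + B) = sqrt((126252 - 137559) - 104942) = sqrt(-11307 - 104942) = sqrt(-116249) = I*sqrt(116249)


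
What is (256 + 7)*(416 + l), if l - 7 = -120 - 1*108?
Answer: 51285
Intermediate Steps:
l = -221 (l = 7 + (-120 - 1*108) = 7 + (-120 - 108) = 7 - 228 = -221)
(256 + 7)*(416 + l) = (256 + 7)*(416 - 221) = 263*195 = 51285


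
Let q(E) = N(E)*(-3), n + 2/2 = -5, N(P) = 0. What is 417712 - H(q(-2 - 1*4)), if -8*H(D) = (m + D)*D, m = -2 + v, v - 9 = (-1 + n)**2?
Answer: 417712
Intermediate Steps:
n = -6 (n = -1 - 5 = -6)
v = 58 (v = 9 + (-1 - 6)**2 = 9 + (-7)**2 = 9 + 49 = 58)
q(E) = 0 (q(E) = 0*(-3) = 0)
m = 56 (m = -2 + 58 = 56)
H(D) = -D*(56 + D)/8 (H(D) = -(56 + D)*D/8 = -D*(56 + D)/8)
417712 - H(q(-2 - 1*4)) = 417712 - (-1)*0*(56 + 0)/8 = 417712 - (-1)*0*56/8 = 417712 - 1*0 = 417712 + 0 = 417712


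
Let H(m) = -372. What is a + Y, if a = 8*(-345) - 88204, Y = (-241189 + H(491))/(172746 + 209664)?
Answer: -34785784801/382410 ≈ -90965.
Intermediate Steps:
Y = -241561/382410 (Y = (-241189 - 372)/(172746 + 209664) = -241561/382410 ≈ -0.63168)
a = -90964 (a = -2760 - 88204 = -90964)
a + Y = -90964 - 241561/382410 = -34785784801/382410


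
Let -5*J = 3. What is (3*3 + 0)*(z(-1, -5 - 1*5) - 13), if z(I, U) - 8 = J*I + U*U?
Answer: 4302/5 ≈ 860.40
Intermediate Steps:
J = -3/5 (J = -1/5*3 = -3/5 ≈ -0.60000)
z(I, U) = 8 + U**2 - 3*I/5 (z(I, U) = 8 + (-3*I/5 + U*U) = 8 + (-3*I/5 + U**2) = 8 + (U**2 - 3*I/5) = 8 + U**2 - 3*I/5)
(3*3 + 0)*(z(-1, -5 - 1*5) - 13) = (3*3 + 0)*((8 + (-5 - 1*5)**2 - 3/5*(-1)) - 13) = (9 + 0)*((8 + (-5 - 5)**2 + 3/5) - 13) = 9*((8 + (-10)**2 + 3/5) - 13) = 9*((8 + 100 + 3/5) - 13) = 9*(543/5 - 13) = 9*(478/5) = 4302/5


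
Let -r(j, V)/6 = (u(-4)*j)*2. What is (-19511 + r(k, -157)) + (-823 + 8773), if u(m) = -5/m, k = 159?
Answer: -13946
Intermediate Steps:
r(j, V) = -15*j (r(j, V) = -6*(-5/(-4))*j*2 = -6*(-5*(-1/4))*j*2 = -6*5*j/4*2 = -15*j)
(-19511 + r(k, -157)) + (-823 + 8773) = (-19511 - 15*159) + (-823 + 8773) = (-19511 - 2385) + 7950 = -21896 + 7950 = -13946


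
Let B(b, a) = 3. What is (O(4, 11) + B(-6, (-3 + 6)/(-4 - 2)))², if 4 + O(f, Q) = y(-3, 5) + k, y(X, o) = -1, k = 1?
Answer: 1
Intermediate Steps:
O(f, Q) = -4 (O(f, Q) = -4 + (-1 + 1) = -4 + 0 = -4)
(O(4, 11) + B(-6, (-3 + 6)/(-4 - 2)))² = (-4 + 3)² = (-1)² = 1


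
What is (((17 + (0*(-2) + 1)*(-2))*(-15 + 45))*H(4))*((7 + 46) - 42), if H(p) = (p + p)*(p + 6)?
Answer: 396000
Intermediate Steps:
H(p) = 2*p*(6 + p) (H(p) = (2*p)*(6 + p) = 2*p*(6 + p))
(((17 + (0*(-2) + 1)*(-2))*(-15 + 45))*H(4))*((7 + 46) - 42) = (((17 + (0*(-2) + 1)*(-2))*(-15 + 45))*(2*4*(6 + 4)))*((7 + 46) - 42) = (((17 + (0 + 1)*(-2))*30)*(2*4*10))*(53 - 42) = (((17 + 1*(-2))*30)*80)*11 = (((17 - 2)*30)*80)*11 = ((15*30)*80)*11 = (450*80)*11 = 36000*11 = 396000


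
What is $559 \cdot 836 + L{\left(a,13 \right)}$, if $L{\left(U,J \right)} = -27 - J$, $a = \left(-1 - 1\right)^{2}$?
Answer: $467284$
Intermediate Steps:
$a = 4$ ($a = \left(-2\right)^{2} = 4$)
$559 \cdot 836 + L{\left(a,13 \right)} = 559 \cdot 836 - 40 = 467324 - 40 = 467284$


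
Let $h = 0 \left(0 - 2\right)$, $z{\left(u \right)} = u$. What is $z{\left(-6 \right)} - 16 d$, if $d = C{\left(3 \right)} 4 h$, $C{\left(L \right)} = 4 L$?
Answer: $-6$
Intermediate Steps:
$h = 0$ ($h = 0 \left(-2\right) = 0$)
$d = 0$ ($d = 4 \cdot 3 \cdot 4 \cdot 0 = 12 \cdot 4 \cdot 0 = 48 \cdot 0 = 0$)
$z{\left(-6 \right)} - 16 d = -6 - 0 = -6 + 0 = -6$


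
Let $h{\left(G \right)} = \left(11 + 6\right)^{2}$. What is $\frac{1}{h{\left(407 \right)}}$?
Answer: $\frac{1}{289} \approx 0.0034602$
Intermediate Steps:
$h{\left(G \right)} = 289$ ($h{\left(G \right)} = 17^{2} = 289$)
$\frac{1}{h{\left(407 \right)}} = \frac{1}{289}$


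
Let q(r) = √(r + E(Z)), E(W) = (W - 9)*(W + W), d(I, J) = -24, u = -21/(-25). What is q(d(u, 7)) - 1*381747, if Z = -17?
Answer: -381747 + 2*√215 ≈ -3.8172e+5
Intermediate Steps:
u = 21/25 (u = -21*(-1/25) = 21/25 ≈ 0.84000)
E(W) = 2*W*(-9 + W) (E(W) = (-9 + W)*(2*W) = 2*W*(-9 + W))
q(r) = √(884 + r) (q(r) = √(r + 2*(-17)*(-9 - 17)) = √(r + 2*(-17)*(-26)) = √(r + 884) = √(884 + r))
q(d(u, 7)) - 1*381747 = √(884 - 24) - 1*381747 = √860 - 381747 = 2*√215 - 381747 = -381747 + 2*√215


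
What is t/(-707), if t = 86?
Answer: -86/707 ≈ -0.12164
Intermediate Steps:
t/(-707) = 86/(-707) = 86*(-1/707) = -86/707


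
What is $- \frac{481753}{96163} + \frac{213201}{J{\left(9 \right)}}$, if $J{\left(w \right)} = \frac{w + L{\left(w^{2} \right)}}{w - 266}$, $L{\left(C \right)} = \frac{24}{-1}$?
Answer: $\frac{1756339682932}{480815} \approx 3.6528 \cdot 10^{6}$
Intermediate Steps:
$L{\left(C \right)} = -24$ ($L{\left(C \right)} = 24 \left(-1\right) = -24$)
$J{\left(w \right)} = \frac{-24 + w}{-266 + w}$ ($J{\left(w \right)} = \frac{w - 24}{w - 266} = \frac{-24 + w}{-266 + w}$)
$- \frac{481753}{96163} + \frac{213201}{J{\left(9 \right)}} = - \frac{481753}{96163} + \frac{213201}{\frac{1}{-266 + 9} \left(-24 + 9\right)} = \left(-481753\right) \frac{1}{96163} + \frac{213201}{\frac{1}{-257} \left(-15\right)} = - \frac{481753}{96163} + \frac{213201}{\left(- \frac{1}{257}\right) \left(-15\right)} = - \frac{481753}{96163} + \frac{213201}{\frac{15}{257}} = - \frac{481753}{96163} + 213201 \cdot \frac{257}{15} = - \frac{481753}{96163} + \frac{18264219}{5} = \frac{1756339682932}{480815}$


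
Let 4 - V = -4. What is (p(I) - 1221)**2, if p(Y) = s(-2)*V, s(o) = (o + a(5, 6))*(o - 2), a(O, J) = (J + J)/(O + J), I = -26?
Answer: 171898321/121 ≈ 1.4206e+6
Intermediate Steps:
V = 8 (V = 4 - 1*(-4) = 4 + 4 = 8)
a(O, J) = 2*J/(J + O) (a(O, J) = (2*J)/(J + O) = 2*J/(J + O))
s(o) = (-2 + o)*(12/11 + o) (s(o) = (o + 2*6/(6 + 5))*(o - 2) = (o + 2*6/11)*(-2 + o) = (o + 2*6*(1/11))*(-2 + o) = (o + 12/11)*(-2 + o) = (12/11 + o)*(-2 + o) = (-2 + o)*(12/11 + o))
p(Y) = 320/11 (p(Y) = (-24/11 + (-2)**2 - 10/11*(-2))*8 = (-24/11 + 4 + 20/11)*8 = (40/11)*8 = 320/11)
(p(I) - 1221)**2 = (320/11 - 1221)**2 = (-13111/11)**2 = 171898321/121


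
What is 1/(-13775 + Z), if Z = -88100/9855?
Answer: -1971/27168145 ≈ -7.2548e-5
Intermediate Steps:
Z = -17620/1971 (Z = -88100*1/9855 = -17620/1971 ≈ -8.9396)
1/(-13775 + Z) = 1/(-13775 - 17620/1971) = 1/(-27168145/1971) = -1971/27168145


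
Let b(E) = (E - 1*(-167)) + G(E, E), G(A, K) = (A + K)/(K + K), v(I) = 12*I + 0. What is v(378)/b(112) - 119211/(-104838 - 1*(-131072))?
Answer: 1528899/131170 ≈ 11.656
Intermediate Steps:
v(I) = 12*I
G(A, K) = (A + K)/(2*K) (G(A, K) = (A + K)/((2*K)) = (A + K)*(1/(2*K)) = (A + K)/(2*K))
b(E) = 168 + E (b(E) = (E - 1*(-167)) + (E + E)/(2*E) = (E + 167) + (2*E)/(2*E) = (167 + E) + 1 = 168 + E)
v(378)/b(112) - 119211/(-104838 - 1*(-131072)) = (12*378)/(168 + 112) - 119211/(-104838 - 1*(-131072)) = 4536/280 - 119211/(-104838 + 131072) = 4536*(1/280) - 119211/26234 = 81/5 - 119211*1/26234 = 81/5 - 119211/26234 = 1528899/131170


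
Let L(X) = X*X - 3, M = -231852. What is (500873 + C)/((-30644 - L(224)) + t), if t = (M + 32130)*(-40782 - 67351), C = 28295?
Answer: 529168/21596458209 ≈ 2.4503e-5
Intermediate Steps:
L(X) = -3 + X² (L(X) = X² - 3 = -3 + X²)
t = 21596539026 (t = (-231852 + 32130)*(-40782 - 67351) = -199722*(-108133) = 21596539026)
(500873 + C)/((-30644 - L(224)) + t) = (500873 + 28295)/((-30644 - (-3 + 224²)) + 21596539026) = 529168/((-30644 - (-3 + 50176)) + 21596539026) = 529168/((-30644 - 1*50173) + 21596539026) = 529168/((-30644 - 50173) + 21596539026) = 529168/(-80817 + 21596539026) = 529168/21596458209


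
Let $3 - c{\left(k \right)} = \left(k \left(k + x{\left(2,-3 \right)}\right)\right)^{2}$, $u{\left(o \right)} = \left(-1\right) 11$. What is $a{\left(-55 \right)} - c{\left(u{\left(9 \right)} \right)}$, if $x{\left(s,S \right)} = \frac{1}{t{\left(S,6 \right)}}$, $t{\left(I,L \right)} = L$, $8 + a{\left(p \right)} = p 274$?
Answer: $- \frac{31691}{36} \approx -880.31$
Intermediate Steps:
$a{\left(p \right)} = -8 + 274 p$ ($a{\left(p \right)} = -8 + p 274 = -8 + 274 p$)
$u{\left(o \right)} = -11$
$x{\left(s,S \right)} = \frac{1}{6}$
$c{\left(k \right)} = 3 - k^{2} \left(\frac{1}{6} + k\right)^{2}$ ($c{\left(k \right)} = 3 - \left(k \left(k + \frac{1}{6}\right)\right)^{2} = 3 - \left(k \left(\frac{1}{6} + k\right)\right)^{2} = 3 - k^{2} \left(\frac{1}{6} + k\right)^{2}$)
$a{\left(-55 \right)} - c{\left(u{\left(9 \right)} \right)} = \left(-8 + 274 \left(-55\right)\right) - \left(3 - \frac{\left(-11\right)^{2} \left(1 + 6 \left(-11\right)\right)^{2}}{36}\right) = \left(-8 - 15070\right) - \left(3 - \frac{121 \left(1 - 66\right)^{2}}{36}\right) = -15078 - \left(3 - \frac{121 \left(-65\right)^{2}}{36}\right) = -15078 - \left(3 - \frac{121}{36} \cdot 4225\right) = -15078 - \left(3 - \frac{511225}{36}\right) = -15078 - - \frac{511117}{36} = -15078 + \frac{511117}{36} = - \frac{31691}{36}$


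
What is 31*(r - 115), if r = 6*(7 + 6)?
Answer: -1147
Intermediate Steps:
r = 78 (r = 6*13 = 78)
31*(r - 115) = 31*(78 - 115) = 31*(-37) = -1147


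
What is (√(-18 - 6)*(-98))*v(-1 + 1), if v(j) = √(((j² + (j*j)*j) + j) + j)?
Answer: 0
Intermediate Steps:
v(j) = √(j² + j³ + 2*j) (v(j) = √(((j² + j²*j) + j) + j) = √(((j² + j³) + j) + j) = √((j + j² + j³) + j) = √(j² + j³ + 2*j))
(√(-18 - 6)*(-98))*v(-1 + 1) = (√(-18 - 6)*(-98))*√((-1 + 1)*(2 + (-1 + 1) + (-1 + 1)²)) = (√(-24)*(-98))*√(0*(2 + 0 + 0²)) = ((2*I*√6)*(-98))*√(0*(2 + 0 + 0)) = (-196*I*√6)*√(0*2) = (-196*I*√6)*√0 = -196*I*√6*0 = 0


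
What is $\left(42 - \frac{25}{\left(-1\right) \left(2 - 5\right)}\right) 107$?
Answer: $\frac{10807}{3} \approx 3602.3$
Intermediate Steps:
$\left(42 - \frac{25}{\left(-1\right) \left(2 - 5\right)}\right) 107 = \left(42 - \frac{25}{\left(-1\right) \left(-3\right)}\right) 107 = \left(42 - \frac{25}{3}\right) 107 = \frac{101}{3} \cdot 107 = \frac{10807}{3}$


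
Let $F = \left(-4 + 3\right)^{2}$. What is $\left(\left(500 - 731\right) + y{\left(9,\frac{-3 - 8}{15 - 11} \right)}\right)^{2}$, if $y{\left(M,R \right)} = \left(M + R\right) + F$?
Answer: $\frac{801025}{16} \approx 50064.0$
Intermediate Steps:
$F = 1$ ($F = \left(-1\right)^{2} = 1$)
$y{\left(M,R \right)} = 1 + M + R$ ($y{\left(M,R \right)} = \left(M + R\right) + 1 = 1 + M + R$)
$\left(\left(500 - 731\right) + y{\left(9,\frac{-3 - 8}{15 - 11} \right)}\right)^{2} = \left(\left(500 - 731\right) + \left(1 + 9 + \frac{-3 - 8}{15 - 11}\right)\right)^{2} = \left(-231 + \left(1 + 9 + \frac{-3 - 8}{4}\right)\right)^{2} = \left(-231 + \left(1 + 9 + \left(-3 - 8\right) \frac{1}{4}\right)\right)^{2} = \left(-231 + \left(1 + 9 - \frac{11}{4}\right)\right)^{2} = \left(-231 + \frac{29}{4}\right)^{2} = \left(- \frac{895}{4}\right)^{2} = \frac{801025}{16}$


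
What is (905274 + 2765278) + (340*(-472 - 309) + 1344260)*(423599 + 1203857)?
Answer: 1755573006872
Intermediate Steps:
(905274 + 2765278) + (340*(-472 - 309) + 1344260)*(423599 + 1203857) = 3670552 + (340*(-781) + 1344260)*1627456 = 3670552 + (-265540 + 1344260)*1627456 = 3670552 + 1078720*1627456 = 3670552 + 1755569336320 = 1755573006872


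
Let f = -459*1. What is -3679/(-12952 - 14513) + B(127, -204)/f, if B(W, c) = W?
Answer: -599798/4202145 ≈ -0.14274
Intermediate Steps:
f = -459
-3679/(-12952 - 14513) + B(127, -204)/f = -3679/(-12952 - 14513) + 127/(-459) = -3679/(-27465) + 127*(-1/459) = -3679*(-1/27465) - 127/459 = 3679/27465 - 127/459 = -599798/4202145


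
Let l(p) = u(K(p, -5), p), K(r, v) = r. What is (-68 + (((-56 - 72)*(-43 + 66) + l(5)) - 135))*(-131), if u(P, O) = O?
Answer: 411602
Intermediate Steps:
l(p) = p
(-68 + (((-56 - 72)*(-43 + 66) + l(5)) - 135))*(-131) = (-68 + (((-56 - 72)*(-43 + 66) + 5) - 135))*(-131) = (-68 + ((-128*23 + 5) - 135))*(-131) = (-68 + ((-2944 + 5) - 135))*(-131) = (-68 + (-2939 - 135))*(-131) = (-68 - 3074)*(-131) = -3142*(-131) = 411602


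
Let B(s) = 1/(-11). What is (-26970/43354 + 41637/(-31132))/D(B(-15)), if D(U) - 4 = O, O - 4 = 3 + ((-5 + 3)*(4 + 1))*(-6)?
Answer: -1322380269/47914233844 ≈ -0.027599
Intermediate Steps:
B(s) = -1/11 (B(s) = 1*(-1/11) = -1/11)
O = 67 (O = 4 + (3 + ((-5 + 3)*(4 + 1))*(-6)) = 4 + (3 - 2*5*(-6)) = 4 + (3 - 10*(-6)) = 4 + (3 + 60) = 4 + 63 = 67)
D(U) = 71 (D(U) = 4 + 67 = 71)
(-26970/43354 + 41637/(-31132))/D(B(-15)) = (-26970/43354 + 41637/(-31132))/71 = (-26970*1/43354 + 41637*(-1/31132))*(1/71) = (-13485/21677 - 41637/31132)*(1/71) = -1322380269/674848364*1/71 = -1322380269/47914233844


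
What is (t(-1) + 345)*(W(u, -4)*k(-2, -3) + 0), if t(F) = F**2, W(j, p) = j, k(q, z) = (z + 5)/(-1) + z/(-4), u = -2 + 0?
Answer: 865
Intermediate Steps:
u = -2
k(q, z) = -5 - 5*z/4 (k(q, z) = (5 + z)*(-1) + z*(-1/4) = (-5 - z) - z/4 = -5 - 5*z/4)
(t(-1) + 345)*(W(u, -4)*k(-2, -3) + 0) = ((-1)**2 + 345)*(-2*(-5 - 5/4*(-3)) + 0) = (1 + 345)*(-2*(-5 + 15/4) + 0) = 346*(-2*(-5/4) + 0) = 346*(5/2 + 0) = 346*(5/2) = 865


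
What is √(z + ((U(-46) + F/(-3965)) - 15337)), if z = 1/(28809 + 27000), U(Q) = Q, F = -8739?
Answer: I*√55017639323672935/1891305 ≈ 124.02*I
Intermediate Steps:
z = 1/55809 ≈ 1.7918e-5
√(z + ((U(-46) + F/(-3965)) - 15337)) = √(1/55809 + ((-46 - 8739/(-3965)) - 15337)) = √(1/55809 + ((-46 - 8739*(-1/3965)) - 15337)) = √(1/55809 + ((-46 + 8739/3965) - 15337)) = √(1/55809 + (-173651/3965 - 15337)) = √(1/55809 - 60984856/3965) = √(-261807986503/17021745) = I*√55017639323672935/1891305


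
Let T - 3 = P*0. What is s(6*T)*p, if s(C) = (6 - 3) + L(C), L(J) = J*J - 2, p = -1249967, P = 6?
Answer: -406239275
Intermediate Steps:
L(J) = -2 + J**2 (L(J) = J**2 - 2 = -2 + J**2)
T = 3 (T = 3 + 6*0 = 3 + 0 = 3)
s(C) = 1 + C**2 (s(C) = (6 - 3) + (-2 + C**2) = 3 + (-2 + C**2) = 1 + C**2)
s(6*T)*p = (1 + (6*3)**2)*(-1249967) = (1 + 18**2)*(-1249967) = (1 + 324)*(-1249967) = 325*(-1249967) = -406239275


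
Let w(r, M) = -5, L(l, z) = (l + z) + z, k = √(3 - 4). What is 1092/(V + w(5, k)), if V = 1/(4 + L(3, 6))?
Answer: -10374/47 ≈ -220.72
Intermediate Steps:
k = I (k = √(-1) = I ≈ 1.0*I)
L(l, z) = l + 2*z
V = 1/19 (V = 1/(4 + (3 + 2*6)) = 1/(4 + (3 + 12)) = 1/(4 + 15) = 1/19 ≈ 0.052632)
1092/(V + w(5, k)) = 1092/(1/19 - 5) = 1092/(-94/19) = 1092*(-19/94) = -10374/47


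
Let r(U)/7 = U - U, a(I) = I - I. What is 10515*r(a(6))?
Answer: 0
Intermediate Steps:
a(I) = 0
r(U) = 0 (r(U) = 7*(U - U) = 7*0 = 0)
10515*r(a(6)) = 10515*0 = 0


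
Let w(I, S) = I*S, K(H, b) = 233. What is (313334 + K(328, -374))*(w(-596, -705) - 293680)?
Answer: 39666225500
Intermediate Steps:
(313334 + K(328, -374))*(w(-596, -705) - 293680) = (313334 + 233)*(-596*(-705) - 293680) = 313567*(420180 - 293680) = 313567*126500 = 39666225500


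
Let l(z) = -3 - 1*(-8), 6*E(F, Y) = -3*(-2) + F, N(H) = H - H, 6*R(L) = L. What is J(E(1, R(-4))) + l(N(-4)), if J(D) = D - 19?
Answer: -77/6 ≈ -12.833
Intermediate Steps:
R(L) = L/6
N(H) = 0
E(F, Y) = 1 + F/6 (E(F, Y) = (-3*(-2) + F)/6 = (6 + F)/6 = 1 + F/6)
J(D) = -19 + D
l(z) = 5 (l(z) = -3 + 8 = 5)
J(E(1, R(-4))) + l(N(-4)) = (-19 + (1 + (⅙)*1)) + 5 = (-19 + (1 + ⅙)) + 5 = (-19 + 7/6) + 5 = -107/6 + 5 = -77/6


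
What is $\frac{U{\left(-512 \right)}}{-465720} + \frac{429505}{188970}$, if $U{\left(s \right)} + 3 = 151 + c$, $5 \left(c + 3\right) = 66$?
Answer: $\frac{11111065197}{4889283800} \approx 2.2725$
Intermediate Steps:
$c = \frac{51}{5}$ ($c = -3 + \frac{1}{5} \cdot 66 = -3 + \frac{66}{5} = \frac{51}{5} \approx 10.2$)
$U{\left(s \right)} = \frac{791}{5}$ ($U{\left(s \right)} = -3 + \left(151 + \frac{51}{5}\right) = -3 + \frac{806}{5} = \frac{791}{5}$)
$\frac{U{\left(-512 \right)}}{-465720} + \frac{429505}{188970} = \frac{791}{5 \left(-465720\right)} + \frac{429505}{188970} = \frac{791}{5} \left(- \frac{1}{465720}\right) + 429505 \cdot \frac{1}{188970} = - \frac{791}{2328600} + \frac{85901}{37794} = \frac{11111065197}{4889283800}$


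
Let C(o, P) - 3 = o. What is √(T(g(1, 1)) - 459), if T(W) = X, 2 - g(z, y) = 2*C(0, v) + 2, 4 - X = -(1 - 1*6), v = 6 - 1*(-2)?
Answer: 2*I*√115 ≈ 21.448*I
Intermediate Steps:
v = 8 (v = 6 + 2 = 8)
C(o, P) = 3 + o
X = -1 (X = 4 - (-1)*(1 - 1*6) = 4 - (-1)*(1 - 6) = 4 - (-1)*(-5) = 4 - 1*5 = 4 - 5 = -1)
g(z, y) = -6 (g(z, y) = 2 - (2*(3 + 0) + 2) = 2 - (2*3 + 2) = 2 - (6 + 2) = 2 - 1*8 = 2 - 8 = -6)
T(W) = -1
√(T(g(1, 1)) - 459) = √(-1 - 459) = √(-460) = 2*I*√115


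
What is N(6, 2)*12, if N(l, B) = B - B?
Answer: 0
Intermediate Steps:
N(l, B) = 0
N(6, 2)*12 = 0*12 = 0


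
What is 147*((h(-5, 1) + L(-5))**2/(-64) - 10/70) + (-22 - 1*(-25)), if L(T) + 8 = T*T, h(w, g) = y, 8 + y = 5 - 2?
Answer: -1395/4 ≈ -348.75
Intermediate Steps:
y = -5 (y = -8 + (5 - 2) = -8 + 3 = -5)
h(w, g) = -5
L(T) = -8 + T**2 (L(T) = -8 + T*T = -8 + T**2)
147*((h(-5, 1) + L(-5))**2/(-64) - 10/70) + (-22 - 1*(-25)) = 147*((-5 + (-8 + (-5)**2))**2/(-64) - 10/70) + (-22 - 1*(-25)) = 147*((-5 + (-8 + 25))**2*(-1/64) - 10*1/70) + (-22 + 25) = 147*((-5 + 17)**2*(-1/64) - 1/7) + 3 = 147*(12**2*(-1/64) - 1/7) + 3 = 147*(144*(-1/64) - 1/7) + 3 = 147*(-9/4 - 1/7) + 3 = 147*(-67/28) + 3 = -1407/4 + 3 = -1395/4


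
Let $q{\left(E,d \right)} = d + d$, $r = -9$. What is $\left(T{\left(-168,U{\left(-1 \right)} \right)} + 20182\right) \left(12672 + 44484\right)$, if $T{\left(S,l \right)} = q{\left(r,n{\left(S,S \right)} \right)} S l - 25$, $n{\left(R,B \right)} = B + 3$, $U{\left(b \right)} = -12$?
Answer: $-36872650188$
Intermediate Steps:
$n{\left(R,B \right)} = 3 + B$
$q{\left(E,d \right)} = 2 d$
$T{\left(S,l \right)} = -25 + S l \left(6 + 2 S\right)$ ($T{\left(S,l \right)} = 2 \left(3 + S\right) S l - 25 = \left(6 + 2 S\right) S l - 25 = S \left(6 + 2 S\right) l - 25 = S l \left(6 + 2 S\right) - 25 = -25 + S l \left(6 + 2 S\right)$)
$\left(T{\left(-168,U{\left(-1 \right)} \right)} + 20182\right) \left(12672 + 44484\right) = \left(\left(-25 + 2 \left(-168\right) \left(-12\right) \left(3 - 168\right)\right) + 20182\right) \left(12672 + 44484\right) = \left(\left(-25 + 2 \left(-168\right) \left(-12\right) \left(-165\right)\right) + 20182\right) 57156 = \left(\left(-25 - 665280\right) + 20182\right) 57156 = \left(-665305 + 20182\right) 57156 = \left(-645123\right) 57156 = -36872650188$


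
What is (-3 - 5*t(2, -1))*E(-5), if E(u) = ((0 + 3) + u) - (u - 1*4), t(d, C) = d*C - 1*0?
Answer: 49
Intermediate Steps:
t(d, C) = C*d (t(d, C) = C*d + 0 = C*d)
E(u) = 7 (E(u) = (3 + u) - (u - 4) = (3 + u) - (-4 + u) = (3 + u) + (4 - u) = 7)
(-3 - 5*t(2, -1))*E(-5) = (-3 - (-5)*2)*7 = (-3 - 5*(-2))*7 = (-3 + 10)*7 = 7*7 = 49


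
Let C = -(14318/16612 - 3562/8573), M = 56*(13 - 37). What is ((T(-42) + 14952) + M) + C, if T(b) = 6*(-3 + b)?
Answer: 949731686109/71207338 ≈ 13338.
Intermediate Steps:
M = -1344 (M = 56*(-24) = -1344)
T(b) = -18 + 6*b
C = -31788135/71207338 (C = -(14318*(1/16612) - 3562*1/8573) = -(7159/8306 - 3562/8573) = -1*31788135/71207338 = -31788135/71207338 ≈ -0.44642)
((T(-42) + 14952) + M) + C = (((-18 + 6*(-42)) + 14952) - 1344) - 31788135/71207338 = (((-18 - 252) + 14952) - 1344) - 31788135/71207338 = ((-270 + 14952) - 1344) - 31788135/71207338 = (14682 - 1344) - 31788135/71207338 = 13338 - 31788135/71207338 = 949731686109/71207338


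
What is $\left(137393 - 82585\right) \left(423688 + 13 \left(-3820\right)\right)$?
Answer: $20499726624$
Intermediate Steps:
$\left(137393 - 82585\right) \left(423688 + 13 \left(-3820\right)\right) = 54808 \left(423688 - 49660\right) = 54808 \cdot 374028 = 20499726624$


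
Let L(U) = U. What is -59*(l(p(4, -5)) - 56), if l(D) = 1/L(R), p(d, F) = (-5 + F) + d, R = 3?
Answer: 9853/3 ≈ 3284.3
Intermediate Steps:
p(d, F) = -5 + F + d
l(D) = ⅓ (l(D) = 1/3 = ⅓)
-59*(l(p(4, -5)) - 56) = -59*(⅓ - 56) = -59*(-167/3) = 9853/3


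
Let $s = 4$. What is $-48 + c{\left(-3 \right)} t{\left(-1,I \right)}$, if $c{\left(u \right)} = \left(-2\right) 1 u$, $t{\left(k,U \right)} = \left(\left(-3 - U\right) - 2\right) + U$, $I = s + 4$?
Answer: $-78$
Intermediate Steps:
$I = 8$ ($I = 4 + 4 = 8$)
$t{\left(k,U \right)} = -5$ ($t{\left(k,U \right)} = \left(-5 - U\right) + U = -5$)
$c{\left(u \right)} = - 2 u$
$-48 + c{\left(-3 \right)} t{\left(-1,I \right)} = -48 + \left(-2\right) \left(-3\right) \left(-5\right) = -48 + 6 \left(-5\right) = -48 - 30 = -78$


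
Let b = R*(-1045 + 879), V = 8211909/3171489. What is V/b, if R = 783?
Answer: -2737303/137407932414 ≈ -1.9921e-5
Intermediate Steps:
V = 2737303/1057163 (V = 8211909*(1/3171489) = 2737303/1057163 ≈ 2.5893)
b = -129978 (b = 783*(-1045 + 879) = 783*(-166) = -129978)
V/b = (2737303/1057163)/(-129978) = (2737303/1057163)*(-1/129978) = -2737303/137407932414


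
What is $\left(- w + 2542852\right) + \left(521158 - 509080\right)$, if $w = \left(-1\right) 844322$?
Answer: $3399252$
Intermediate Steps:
$w = -844322$
$\left(- w + 2542852\right) + \left(521158 - 509080\right) = \left(\left(-1\right) \left(-844322\right) + 2542852\right) + \left(521158 - 509080\right) = \left(844322 + 2542852\right) + \left(521158 - 509080\right) = 3387174 + 12078 = 3399252$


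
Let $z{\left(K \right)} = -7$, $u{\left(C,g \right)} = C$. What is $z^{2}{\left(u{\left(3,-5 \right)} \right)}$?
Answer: $49$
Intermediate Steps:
$z^{2}{\left(u{\left(3,-5 \right)} \right)} = \left(-7\right)^{2} = 49$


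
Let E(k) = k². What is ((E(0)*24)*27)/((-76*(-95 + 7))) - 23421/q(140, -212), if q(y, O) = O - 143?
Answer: 23421/355 ≈ 65.975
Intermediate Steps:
q(y, O) = -143 + O
((E(0)*24)*27)/((-76*(-95 + 7))) - 23421/q(140, -212) = ((0²*24)*27)/((-76*(-95 + 7))) - 23421/(-143 - 212) = ((0*24)*27)/((-76*(-88))) - 23421/(-355) = (0*27)/6688 - 23421*(-1/355) = 0*(1/6688) + 23421/355 = 0 + 23421/355 = 23421/355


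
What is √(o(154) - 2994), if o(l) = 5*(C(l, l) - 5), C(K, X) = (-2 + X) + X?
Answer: I*√1489 ≈ 38.588*I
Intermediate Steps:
C(K, X) = -2 + 2*X
o(l) = -35 + 10*l (o(l) = 5*((-2 + 2*l) - 5) = 5*(-7 + 2*l) = -35 + 10*l)
√(o(154) - 2994) = √((-35 + 10*154) - 2994) = √((-35 + 1540) - 2994) = √(1505 - 2994) = √(-1489) = I*√1489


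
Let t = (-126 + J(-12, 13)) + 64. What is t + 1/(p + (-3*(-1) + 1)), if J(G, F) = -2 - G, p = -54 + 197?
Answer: -7643/147 ≈ -51.993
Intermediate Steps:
p = 143
t = -52 (t = (-126 + (-2 - 1*(-12))) + 64 = (-126 + (-2 + 12)) + 64 = (-126 + 10) + 64 = -116 + 64 = -52)
t + 1/(p + (-3*(-1) + 1)) = -52 + 1/(143 + (-3*(-1) + 1)) = -52 + 1/(143 + (3 + 1)) = -52 + 1/(143 + 4) = -52 + 1/147 = -7643/147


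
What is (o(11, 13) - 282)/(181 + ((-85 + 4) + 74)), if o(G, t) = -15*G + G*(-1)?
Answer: -229/87 ≈ -2.6322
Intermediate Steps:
o(G, t) = -16*G (o(G, t) = -15*G - G = -16*G)
(o(11, 13) - 282)/(181 + ((-85 + 4) + 74)) = (-16*11 - 282)/(181 + ((-85 + 4) + 74)) = (-176 - 282)/(181 + (-81 + 74)) = -458/(181 - 7) = -458/174 = -458*1/174 = -229/87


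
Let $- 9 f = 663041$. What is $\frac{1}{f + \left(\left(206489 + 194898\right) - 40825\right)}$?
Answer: $\frac{9}{2582017} \approx 3.4856 \cdot 10^{-6}$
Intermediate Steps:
$f = - \frac{663041}{9}$ ($f = \left(- \frac{1}{9}\right) 663041 = - \frac{663041}{9} \approx -73671.0$)
$\frac{1}{f + \left(\left(206489 + 194898\right) - 40825\right)} = \frac{1}{- \frac{663041}{9} + \left(\left(206489 + 194898\right) - 40825\right)} = \frac{1}{- \frac{663041}{9} + \left(401387 - 40825\right)} = \frac{1}{- \frac{663041}{9} + 360562} = \frac{1}{\frac{2582017}{9}} = \frac{9}{2582017}$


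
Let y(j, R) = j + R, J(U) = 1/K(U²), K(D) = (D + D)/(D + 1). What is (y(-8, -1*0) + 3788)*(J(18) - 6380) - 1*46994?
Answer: -144968989/6 ≈ -2.4162e+7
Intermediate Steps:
K(D) = 2*D/(1 + D) (K(D) = (2*D)/(1 + D) = 2*D/(1 + D))
J(U) = (1 + U²)/(2*U²) (J(U) = 1/(2*U²/(1 + U²)) = (1 + U²)/(2*U²))
y(j, R) = R + j
(y(-8, -1*0) + 3788)*(J(18) - 6380) - 1*46994 = ((-1*0 - 8) + 3788)*((½)*(1 + 18²)/18² - 6380) - 1*46994 = ((0 - 8) + 3788)*((½)*(1/324)*(1 + 324) - 6380) - 46994 = (-8 + 3788)*((½)*(1/324)*325 - 6380) - 46994 = 3780*(325/648 - 6380) - 46994 = 3780*(-4133915/648) - 46994 = -144687025/6 - 46994 = -144968989/6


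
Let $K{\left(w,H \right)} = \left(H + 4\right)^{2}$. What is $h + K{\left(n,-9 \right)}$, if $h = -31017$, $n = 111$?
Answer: $-30992$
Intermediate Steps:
$K{\left(w,H \right)} = \left(4 + H\right)^{2}$
$h + K{\left(n,-9 \right)} = -31017 + \left(4 - 9\right)^{2} = -31017 + \left(-5\right)^{2} = -31017 + 25 = -30992$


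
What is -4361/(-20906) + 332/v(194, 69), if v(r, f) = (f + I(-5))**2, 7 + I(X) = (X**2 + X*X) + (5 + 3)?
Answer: 8717399/37630800 ≈ 0.23166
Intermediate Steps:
I(X) = 1 + 2*X**2 (I(X) = -7 + ((X**2 + X*X) + (5 + 3)) = -7 + ((X**2 + X**2) + 8) = -7 + (2*X**2 + 8) = -7 + (8 + 2*X**2) = 1 + 2*X**2)
v(r, f) = (51 + f)**2 (v(r, f) = (f + (1 + 2*(-5)**2))**2 = (f + (1 + 2*25))**2 = (f + (1 + 50))**2 = (f + 51)**2 = (51 + f)**2)
-4361/(-20906) + 332/v(194, 69) = -4361/(-20906) + 332/((51 + 69)**2) = -4361*(-1/20906) + 332/(120**2) = 4361/20906 + 332/14400 = 4361/20906 + 332*(1/14400) = 4361/20906 + 83/3600 = 8717399/37630800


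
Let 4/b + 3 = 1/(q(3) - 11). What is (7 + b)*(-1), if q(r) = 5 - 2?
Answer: -143/25 ≈ -5.7200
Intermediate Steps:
q(r) = 3
b = -32/25 (b = 4/(-3 + 1/(3 - 11)) = 4/(-3 + 1/(-8)) = 4/(-3 - ⅛) = 4/(-25/8) = 4*(-8/25) = -32/25 ≈ -1.2800)
(7 + b)*(-1) = (7 - 32/25)*(-1) = (143/25)*(-1) = -143/25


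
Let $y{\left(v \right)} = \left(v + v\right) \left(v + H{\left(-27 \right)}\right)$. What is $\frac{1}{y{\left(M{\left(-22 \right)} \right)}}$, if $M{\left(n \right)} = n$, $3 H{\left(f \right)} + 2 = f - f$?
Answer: $\frac{3}{2992} \approx 0.0010027$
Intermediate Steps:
$H{\left(f \right)} = - \frac{2}{3}$ ($H{\left(f \right)} = - \frac{2}{3} + \frac{f - f}{3} = - \frac{2}{3} + \frac{1}{3} \cdot 0 = - \frac{2}{3} + 0 = - \frac{2}{3}$)
$y{\left(v \right)} = 2 v \left(- \frac{2}{3} + v\right)$ ($y{\left(v \right)} = \left(v + v\right) \left(v - \frac{2}{3}\right) = 2 v \left(- \frac{2}{3} + v\right)$)
$\frac{1}{y{\left(M{\left(-22 \right)} \right)}} = \frac{1}{\frac{2}{3} \left(-22\right) \left(-2 + 3 \left(-22\right)\right)} = \frac{1}{\frac{2}{3} \left(-22\right) \left(-2 - 66\right)} = \frac{1}{\frac{2}{3} \left(-22\right) \left(-68\right)} = \frac{1}{\frac{2992}{3}} = \frac{3}{2992}$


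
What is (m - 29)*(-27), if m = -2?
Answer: 837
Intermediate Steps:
(m - 29)*(-27) = (-2 - 29)*(-27) = -31*(-27) = 837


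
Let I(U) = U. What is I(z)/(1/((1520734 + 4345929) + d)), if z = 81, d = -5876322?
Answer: -782379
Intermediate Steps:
I(z)/(1/((1520734 + 4345929) + d)) = 81/(1/((1520734 + 4345929) - 5876322)) = 81/(1/(5866663 - 5876322)) = 81/(1/(-9659)) = 81/(-1/9659) = 81*(-9659) = -782379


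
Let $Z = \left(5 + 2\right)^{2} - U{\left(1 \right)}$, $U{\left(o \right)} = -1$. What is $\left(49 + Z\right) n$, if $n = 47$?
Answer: $4653$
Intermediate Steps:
$Z = 50$ ($Z = \left(5 + 2\right)^{2} - -1 = 7^{2} + 1 = 49 + 1 = 50$)
$\left(49 + Z\right) n = \left(49 + 50\right) 47 = 99 \cdot 47 = 4653$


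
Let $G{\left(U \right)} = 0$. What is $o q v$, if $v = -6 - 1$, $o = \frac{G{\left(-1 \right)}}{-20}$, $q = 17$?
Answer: $0$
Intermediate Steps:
$o = 0$ ($o = \frac{0}{-20} = 0 \left(- \frac{1}{20}\right) = 0$)
$v = -7$
$o q v = 0 \cdot 17 \left(-7\right) = 0 \left(-7\right) = 0$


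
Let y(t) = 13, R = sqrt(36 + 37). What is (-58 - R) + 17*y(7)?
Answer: 163 - sqrt(73) ≈ 154.46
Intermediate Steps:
R = sqrt(73) ≈ 8.5440
(-58 - R) + 17*y(7) = (-58 - sqrt(73)) + 17*13 = (-58 - sqrt(73)) + 221 = 163 - sqrt(73)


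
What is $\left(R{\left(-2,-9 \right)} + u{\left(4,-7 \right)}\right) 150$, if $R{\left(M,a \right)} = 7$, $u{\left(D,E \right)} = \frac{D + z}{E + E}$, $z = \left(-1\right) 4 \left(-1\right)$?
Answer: $\frac{6750}{7} \approx 964.29$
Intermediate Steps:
$z = 4$ ($z = \left(-4\right) \left(-1\right) = 4$)
$u{\left(D,E \right)} = \frac{4 + D}{2 E}$ ($u{\left(D,E \right)} = \frac{D + 4}{E + E} = \frac{4 + D}{2 E}$)
$\left(R{\left(-2,-9 \right)} + u{\left(4,-7 \right)}\right) 150 = \left(7 + \frac{4 + 4}{2 \left(-7\right)}\right) 150 = \left(7 + \frac{1}{2} \left(- \frac{1}{7}\right) 8\right) 150 = \left(7 - \frac{4}{7}\right) 150 = \frac{45}{7} \cdot 150 = \frac{6750}{7}$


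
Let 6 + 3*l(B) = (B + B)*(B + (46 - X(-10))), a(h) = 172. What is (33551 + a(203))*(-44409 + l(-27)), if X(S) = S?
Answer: -1515275559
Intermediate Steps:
l(B) = -2 + 2*B*(56 + B)/3 (l(B) = -2 + ((B + B)*(B + (46 - 1*(-10))))/3 = -2 + ((2*B)*(B + (46 + 10)))/3 = -2 + ((2*B)*(B + 56))/3 = -2 + ((2*B)*(56 + B))/3 = -2 + (2*B*(56 + B))/3 = -2 + 2*B*(56 + B)/3)
(33551 + a(203))*(-44409 + l(-27)) = (33551 + 172)*(-44409 + (-2 + (2/3)*(-27)**2 + (112/3)*(-27))) = 33723*(-44409 + (-2 + (2/3)*729 - 1008)) = 33723*(-44409 + (-2 + 486 - 1008)) = 33723*(-44409 - 524) = 33723*(-44933) = -1515275559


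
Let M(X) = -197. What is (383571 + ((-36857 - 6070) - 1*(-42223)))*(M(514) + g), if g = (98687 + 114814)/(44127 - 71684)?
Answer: -2160223673410/27557 ≈ -7.8391e+7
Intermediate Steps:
g = -213501/27557 (g = 213501/(-27557) = 213501*(-1/27557) = -213501/27557 ≈ -7.7476)
(383571 + ((-36857 - 6070) - 1*(-42223)))*(M(514) + g) = (383571 + ((-36857 - 6070) - 1*(-42223)))*(-197 - 213501/27557) = (383571 + (-42927 + 42223))*(-5642230/27557) = (383571 - 704)*(-5642230/27557) = 382867*(-5642230/27557) = -2160223673410/27557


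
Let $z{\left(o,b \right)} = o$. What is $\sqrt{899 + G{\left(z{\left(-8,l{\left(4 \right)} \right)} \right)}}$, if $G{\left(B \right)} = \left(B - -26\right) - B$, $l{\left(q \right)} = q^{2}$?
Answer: $5 \sqrt{37} \approx 30.414$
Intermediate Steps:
$G{\left(B \right)} = 26$ ($G{\left(B \right)} = \left(B + 26\right) - B = \left(26 + B\right) - B = 26$)
$\sqrt{899 + G{\left(z{\left(-8,l{\left(4 \right)} \right)} \right)}} = \sqrt{899 + 26} = \sqrt{925} = 5 \sqrt{37}$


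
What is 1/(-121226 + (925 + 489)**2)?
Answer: 1/1878170 ≈ 5.3243e-7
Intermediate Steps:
1/(-121226 + (925 + 489)**2) = 1/(-121226 + 1414**2) = 1/(-121226 + 1999396) = 1/1878170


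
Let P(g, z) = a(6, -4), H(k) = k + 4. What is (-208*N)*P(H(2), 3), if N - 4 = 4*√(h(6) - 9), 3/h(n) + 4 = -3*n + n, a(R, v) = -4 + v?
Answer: 6656 + 11648*I*√3 ≈ 6656.0 + 20175.0*I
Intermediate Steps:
h(n) = 3/(-4 - 2*n) (h(n) = 3/(-4 + (-3*n + n)) = 3/(-4 - 2*n))
H(k) = 4 + k
N = 4 + 7*I*√3 (N = 4 + 4*√(-3/(4 + 2*6) - 9) = 4 + 4*√(-3/(4 + 12) - 9) = 4 + 4*√(-3/16 - 9) = 4 + 4*√(-147/16) = 4 + 4*(7*I*√3/4) = 4 + 7*I*√3 ≈ 4.0 + 12.124*I)
P(g, z) = -8 (P(g, z) = -4 - 4 = -8)
(-208*N)*P(H(2), 3) = -208*(4 + 7*I*√3)*(-8) = (-832 - 1456*I*√3)*(-8) = 6656 + 11648*I*√3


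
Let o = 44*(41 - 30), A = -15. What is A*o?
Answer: -7260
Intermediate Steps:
o = 484 (o = 44*11 = 484)
A*o = -15*484 = -7260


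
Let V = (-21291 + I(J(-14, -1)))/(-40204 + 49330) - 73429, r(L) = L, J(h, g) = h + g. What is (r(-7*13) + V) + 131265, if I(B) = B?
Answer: 87826594/1521 ≈ 57743.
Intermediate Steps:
J(h, g) = g + h
V = -111689060/1521 (V = (-21291 + (-1 - 14))/(-40204 + 49330) - 73429 = (-21291 - 15)/9126 - 73429 = -21306*1/9126 - 73429 = -3551/1521 - 73429 = -111689060/1521 ≈ -73431.)
(r(-7*13) + V) + 131265 = (-7*13 - 111689060/1521) + 131265 = (-91 - 111689060/1521) + 131265 = -111827471/1521 + 131265 = 87826594/1521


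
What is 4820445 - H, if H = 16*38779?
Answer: 4199981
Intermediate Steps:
H = 620464
4820445 - H = 4820445 - 1*620464 = 4820445 - 620464 = 4199981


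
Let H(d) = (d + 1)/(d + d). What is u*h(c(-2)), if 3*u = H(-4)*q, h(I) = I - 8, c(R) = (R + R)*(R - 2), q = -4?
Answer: -4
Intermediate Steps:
c(R) = 2*R*(-2 + R) (c(R) = (2*R)*(-2 + R) = 2*R*(-2 + R))
H(d) = (1 + d)/(2*d) (H(d) = (1 + d)/((2*d)) = (1 + d)*(1/(2*d)) = (1 + d)/(2*d))
h(I) = -8 + I
u = -½ (u = (((½)*(1 - 4)/(-4))*(-4))/3 = (((½)*(-¼)*(-3))*(-4))/3 = ((3/8)*(-4))/3 = (⅓)*(-3/2) = -½ ≈ -0.50000)
u*h(c(-2)) = -(-8 + 2*(-2)*(-2 - 2))/2 = -(-8 + 2*(-2)*(-4))/2 = -(-8 + 16)/2 = -½*8 = -4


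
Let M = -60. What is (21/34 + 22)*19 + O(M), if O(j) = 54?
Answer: 16447/34 ≈ 483.74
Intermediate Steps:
(21/34 + 22)*19 + O(M) = (21/34 + 22)*19 + 54 = (769/34)*19 + 54 = 14611/34 + 54 = 16447/34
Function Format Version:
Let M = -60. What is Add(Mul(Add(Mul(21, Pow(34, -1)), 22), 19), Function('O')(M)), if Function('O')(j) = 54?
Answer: Rational(16447, 34) ≈ 483.74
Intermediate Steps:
Add(Mul(Add(Mul(21, Pow(34, -1)), 22), 19), Function('O')(M)) = Add(Mul(Add(Mul(21, Pow(34, -1)), 22), 19), 54) = Add(Mul(Add(Mul(21, Rational(1, 34)), 22), 19), 54) = Add(Mul(Add(Rational(21, 34), 22), 19), 54) = Add(Mul(Rational(769, 34), 19), 54) = Add(Rational(14611, 34), 54) = Rational(16447, 34)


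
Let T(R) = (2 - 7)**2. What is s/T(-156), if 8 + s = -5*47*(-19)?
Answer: 4457/25 ≈ 178.28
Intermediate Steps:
s = 4457 (s = -8 - 5*47*(-19) = -8 - 235*(-19) = -8 + 4465 = 4457)
T(R) = 25 (T(R) = (-5)**2 = 25)
s/T(-156) = 4457/25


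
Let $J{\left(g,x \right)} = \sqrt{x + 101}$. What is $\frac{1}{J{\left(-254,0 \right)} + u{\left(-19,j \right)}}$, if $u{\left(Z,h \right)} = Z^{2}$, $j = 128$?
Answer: $\frac{361}{130220} - \frac{\sqrt{101}}{130220} \approx 0.0026951$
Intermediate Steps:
$J{\left(g,x \right)} = \sqrt{101 + x}$
$\frac{1}{J{\left(-254,0 \right)} + u{\left(-19,j \right)}} = \frac{1}{\sqrt{101 + 0} + \left(-19\right)^{2}} = \frac{1}{\sqrt{101} + 361} = \frac{1}{361 + \sqrt{101}}$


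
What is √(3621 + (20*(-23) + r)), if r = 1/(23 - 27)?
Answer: √12643/2 ≈ 56.221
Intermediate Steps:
r = -¼ (r = 1/(-4) = -¼ ≈ -0.25000)
√(3621 + (20*(-23) + r)) = √(3621 + (20*(-23) - ¼)) = √(3621 + (-460 - ¼)) = √(3621 - 1841/4) = √(12643/4) = √12643/2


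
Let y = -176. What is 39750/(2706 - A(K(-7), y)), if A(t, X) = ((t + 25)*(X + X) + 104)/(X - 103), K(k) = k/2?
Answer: 369675/24917 ≈ 14.836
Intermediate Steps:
K(k) = k/2 (K(k) = k*(½) = k/2)
A(t, X) = (104 + 2*X*(25 + t))/(-103 + X) (A(t, X) = ((25 + t)*(2*X) + 104)/(-103 + X) = (2*X*(25 + t) + 104)/(-103 + X) = (104 + 2*X*(25 + t))/(-103 + X))
39750/(2706 - A(K(-7), y)) = 39750/(2706 - 2*(52 + 25*(-176) - 88*(-7))/(-103 - 176)) = 39750/(2706 - 2*(52 - 4400 - 176*(-7/2))/(-279)) = 39750/(2706 - 2*(-1)*(52 - 4400 + 616)/279) = 39750/(2706 - 2*(-1)*(-3732)/279) = 39750/(2706 - 1*2488/93) = 39750/(2706 - 2488/93) = 39750/(249170/93) = 39750*(93/249170) = 369675/24917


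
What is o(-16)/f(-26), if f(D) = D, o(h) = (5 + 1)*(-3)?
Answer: 9/13 ≈ 0.69231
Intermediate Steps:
o(h) = -18 (o(h) = 6*(-3) = -18)
o(-16)/f(-26) = -18/(-26) = -18*(-1/26) = 9/13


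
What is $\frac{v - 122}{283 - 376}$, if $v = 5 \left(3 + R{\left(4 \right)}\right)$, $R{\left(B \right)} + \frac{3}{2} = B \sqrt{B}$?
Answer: $\frac{149}{186} \approx 0.80107$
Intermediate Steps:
$R{\left(B \right)} = - \frac{3}{2} + B^{\frac{3}{2}}$ ($R{\left(B \right)} = - \frac{3}{2} + B \sqrt{B} = - \frac{3}{2} + B^{\frac{3}{2}}$)
$v = \frac{95}{2}$ ($v = 5 \left(3 - \left(\frac{3}{2} - 4^{\frac{3}{2}}\right)\right) = 5 \left(3 + \left(- \frac{3}{2} + 8\right)\right) = 5 \left(3 + \frac{13}{2}\right) = 5 \cdot \frac{19}{2} = \frac{95}{2} \approx 47.5$)
$\frac{v - 122}{283 - 376} = \frac{\frac{95}{2} - 122}{283 - 376} = - \frac{149}{2 \left(-93\right)} = \left(- \frac{149}{2}\right) \left(- \frac{1}{93}\right) = \frac{149}{186}$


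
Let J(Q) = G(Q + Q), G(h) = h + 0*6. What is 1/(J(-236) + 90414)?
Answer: 1/89942 ≈ 1.1118e-5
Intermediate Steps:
G(h) = h (G(h) = h + 0 = h)
J(Q) = 2*Q (J(Q) = Q + Q = 2*Q)
1/(J(-236) + 90414) = 1/(2*(-236) + 90414) = 1/(-472 + 90414) = 1/89942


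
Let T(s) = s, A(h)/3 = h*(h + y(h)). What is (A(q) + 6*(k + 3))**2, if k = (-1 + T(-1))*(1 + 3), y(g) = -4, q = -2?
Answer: 36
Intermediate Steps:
A(h) = 3*h*(-4 + h) (A(h) = 3*(h*(h - 4)) = 3*(h*(-4 + h)) = 3*h*(-4 + h))
k = -8 (k = (-1 - 1)*(1 + 3) = -2*4 = -8)
(A(q) + 6*(k + 3))**2 = (3*(-2)*(-4 - 2) + 6*(-8 + 3))**2 = (3*(-2)*(-6) + 6*(-5))**2 = (36 - 30)**2 = 6**2 = 36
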